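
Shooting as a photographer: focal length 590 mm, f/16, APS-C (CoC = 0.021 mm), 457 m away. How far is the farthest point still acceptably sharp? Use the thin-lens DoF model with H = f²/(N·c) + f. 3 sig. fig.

Hyperfocal distance H = f²/(N·c) + f = 590²/(16 × 0.021) + 590 = 348100/0.336 + 590 ≈ 1036601.9 mm ≈ 1037 m.
Far limit Df = s·(H − f)/(H − s) = 457000 × (1036601.9 − 590) / (1036601.9 − 457000) = 457000 × 1036011.9 / 579601.9 ≈ 816867 mm ≈ 817 m.

817 m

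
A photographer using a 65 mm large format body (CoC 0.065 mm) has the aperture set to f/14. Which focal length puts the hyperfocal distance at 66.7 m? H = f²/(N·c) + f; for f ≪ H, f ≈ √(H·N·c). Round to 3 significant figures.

246 mm

From H = f²/(N·c) + f, with f ≪ H: f ≈ √(H·N·c) = √(66700 × 14 × 0.065) = √60697 ≈ 246.4 mm.
The +f correction barely moves this — solving exactly, f² + N·c·f − N·c·H = 0 ⇒ f = (−N·c + √((N·c)² + 4·N·c·H))/2 = (−0.91 + √242789)/2 ≈ 245.91 mm, so f ≈ 246 mm.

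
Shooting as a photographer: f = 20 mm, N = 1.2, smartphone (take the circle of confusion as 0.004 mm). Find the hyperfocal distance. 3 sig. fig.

83.4 m

Hyperfocal distance H = f²/(N·c) + f = 20²/(1.2 × 0.004) + 20 = 400/0.0048 + 20 ≈ 83353.3 mm ≈ 83.4 m.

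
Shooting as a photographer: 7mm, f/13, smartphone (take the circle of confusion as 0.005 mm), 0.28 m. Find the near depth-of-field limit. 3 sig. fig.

Hyperfocal distance H = f²/(N·c) + f = 7²/(13 × 0.005) + 7 = 49/0.065 + 7 ≈ 760.8 mm ≈ 0.761 m.
Near limit Dn = s·(H − f)/(H + s − 2f) = 280 × (760.8 − 7) / (760.8 + 280 − 2 × 7) = 280 × 753.8 / 1026.8 ≈ 205.56 mm.

206 mm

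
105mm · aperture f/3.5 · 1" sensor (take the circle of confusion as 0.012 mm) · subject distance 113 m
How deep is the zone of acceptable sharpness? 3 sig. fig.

119 m

Hyperfocal distance H = f²/(N·c) + f = 105²/(3.5 × 0.012) + 105 = 11025/0.042 + 105 ≈ 262605.0 mm ≈ 262.6 m.
Near limit Dn = s·(H − f)/(H + s − 2f) = 113000 × (262605.0 − 105) / (262605.0 + 113000 − 2 × 105) = 113000 × 262500.0 / 375395.0 ≈ 79017 mm.
Far limit Df = s·(H − f)/(H − s) = 113000 × (262605.0 − 105) / (262605.0 − 113000) = 113000 × 262500.0 / 149605.0 ≈ 198272 mm.
Depth of field = Df − Dn = 198272 − 79017 ≈ 119255 mm ≈ 119 m.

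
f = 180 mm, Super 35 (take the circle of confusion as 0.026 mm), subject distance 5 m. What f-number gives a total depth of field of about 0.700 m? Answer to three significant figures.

f/18

Write h = H − f = f²/(N·c). The thin-lens limits are Dn = s·h/(h + (s−f)) and Df = s·h/(h − (s−f)), so DoF = Df − Dn = 2·s·(s−f)·h / (h² − (s−f)²).
That is a quadratic in h: DoF·h² − 2·s·(s−f)·h − DoF·(s−f)² = 0 ⇒ h = (s−f)·(s + √(s² + DoF²)) / DoF = 4820 × (5000 + √(5000² + 700²)) / 700 = 4820 × (5000 + 5048.76) / 700 ≈ 69193 mm.
Then N = f²/(c·h) = 180² / (0.026 × 69193) = 32400 / 1799.0 ≈ 18.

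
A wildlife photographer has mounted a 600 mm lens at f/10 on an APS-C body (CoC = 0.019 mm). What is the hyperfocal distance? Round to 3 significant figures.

1900 m

Hyperfocal distance H = f²/(N·c) + f = 600²/(10 × 0.019) + 600 = 360000/0.19 + 600 ≈ 1895336.8 mm ≈ 1900 m.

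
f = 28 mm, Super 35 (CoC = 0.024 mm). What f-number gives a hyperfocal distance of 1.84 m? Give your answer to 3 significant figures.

Rearrange H = f²/(N·c) + f for N: N = f² / ((H − f)·c).
N = 28² / ((1840 − 28) × 0.024) = 784 / 43.49 ≈ 18.

f/18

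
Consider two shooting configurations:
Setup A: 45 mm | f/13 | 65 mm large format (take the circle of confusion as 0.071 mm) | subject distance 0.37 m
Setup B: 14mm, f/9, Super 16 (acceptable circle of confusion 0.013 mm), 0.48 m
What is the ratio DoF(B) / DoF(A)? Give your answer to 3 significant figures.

2.58

Setup A: H = 45²/(13×0.071) + 45 ≈ 2238.9 mm; DoF = Df − Dn = 434.34 − 322.26 ≈ 112.08 mm.
Setup B: H = 14²/(9×0.013) + 14 ≈ 1689.2 mm; DoF = Df − Dn = 664.98 − 375.54 ≈ 289.44 mm.
Ratio = 289.44 / 112.08 ≈ 2.58.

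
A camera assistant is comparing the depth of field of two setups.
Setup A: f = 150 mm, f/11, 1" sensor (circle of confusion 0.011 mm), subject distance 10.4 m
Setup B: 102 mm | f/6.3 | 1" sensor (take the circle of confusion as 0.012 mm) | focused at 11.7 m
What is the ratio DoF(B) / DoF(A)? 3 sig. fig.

1.73

Setup A: H = 150²/(11×0.011) + 150 ≈ 186100.4 mm; DoF = Df − Dn = 11006.7 − 9856.7 ≈ 1150.0 mm.
Setup B: H = 102²/(6.3×0.012) + 102 ≈ 137721.0 mm; DoF = Df − Dn = 12776.8 − 10790.6 ≈ 1986.2 mm.
Ratio = 1986.2 / 1150.0 ≈ 1.73.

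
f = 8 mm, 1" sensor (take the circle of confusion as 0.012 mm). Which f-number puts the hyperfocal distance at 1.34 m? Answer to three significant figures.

Rearrange H = f²/(N·c) + f for N: N = f² / ((H − f)·c).
N = 8² / ((1340 − 8) × 0.012) = 64 / 15.98 ≈ 4.

f/4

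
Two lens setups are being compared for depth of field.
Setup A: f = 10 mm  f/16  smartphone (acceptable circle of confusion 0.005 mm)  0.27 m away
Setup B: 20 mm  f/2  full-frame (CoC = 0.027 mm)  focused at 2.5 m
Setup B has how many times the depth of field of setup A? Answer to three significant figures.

Setup A: H = 10²/(16×0.005) + 10 ≈ 1260.0 mm; DoF = Df − Dn = 340.91 − 223.51 ≈ 117.40 mm.
Setup B: H = 20²/(2×0.027) + 20 ≈ 7427.4 mm; DoF = Df − Dn = 3758.3 − 1872.9 ≈ 1885.4 mm.
Ratio = 1885.4 / 117.40 ≈ 16.1.

16.1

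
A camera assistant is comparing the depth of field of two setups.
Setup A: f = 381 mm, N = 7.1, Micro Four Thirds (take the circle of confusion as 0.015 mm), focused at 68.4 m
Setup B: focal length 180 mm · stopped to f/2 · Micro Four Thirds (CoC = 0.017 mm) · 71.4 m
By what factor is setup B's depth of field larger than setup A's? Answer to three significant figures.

1.57

Setup A: H = 381²/(7.1×0.015) + 381 ≈ 1363395.1 mm; DoF = Df − Dn = 71992.7 − 65148.9 ≈ 6843.8 mm.
Setup B: H = 180²/(2×0.017) + 180 ≈ 953121.2 mm; DoF = Df − Dn = 77167 − 66435 ≈ 10732 mm.
Ratio = 10732 / 6843.8 ≈ 1.57.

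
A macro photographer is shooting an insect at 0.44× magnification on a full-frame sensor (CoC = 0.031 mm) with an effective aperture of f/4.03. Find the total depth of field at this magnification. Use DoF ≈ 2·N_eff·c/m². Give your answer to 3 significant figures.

1.29 mm

At magnification m, DoF ≈ 2·N_eff·c/m² = 2 × 4.03 × 0.031 / 0.44² = 0.2499 / 0.1936 ≈ 1.29 mm.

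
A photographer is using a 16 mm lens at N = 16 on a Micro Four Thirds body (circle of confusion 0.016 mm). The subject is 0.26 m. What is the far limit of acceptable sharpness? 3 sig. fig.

344 mm

Hyperfocal distance H = f²/(N·c) + f = 16²/(16 × 0.016) + 16 = 256/0.256 + 16 ≈ 1016.0 mm ≈ 1.016 m.
Far limit Df = s·(H − f)/(H − s) = 260 × (1016.0 − 16) / (1016.0 − 260) = 260 × 1000.0 / 756.0 ≈ 343.92 mm.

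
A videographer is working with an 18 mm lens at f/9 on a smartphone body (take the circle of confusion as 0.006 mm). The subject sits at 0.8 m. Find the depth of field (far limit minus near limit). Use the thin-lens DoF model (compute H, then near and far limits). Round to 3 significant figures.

Hyperfocal distance H = f²/(N·c) + f = 18²/(9 × 0.006) + 18 = 324/0.054 + 18 ≈ 6018.0 mm ≈ 6.018 m.
Near limit Dn = s·(H − f)/(H + s − 2f) = 800 × (6018.0 − 18) / (6018.0 + 800 − 2 × 18) = 800 × 6000.0 / 6782.0 ≈ 707.76 mm.
Far limit Df = s·(H − f)/(H − s) = 800 × (6018.0 − 18) / (6018.0 − 800) = 800 × 6000.0 / 5218.0 ≈ 919.89 mm.
Depth of field = Df − Dn = 919.89 − 707.76 ≈ 212.13 mm.

212 mm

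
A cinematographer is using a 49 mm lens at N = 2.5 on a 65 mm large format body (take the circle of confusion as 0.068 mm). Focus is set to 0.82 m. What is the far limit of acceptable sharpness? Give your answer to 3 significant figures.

0.867 m

Hyperfocal distance H = f²/(N·c) + f = 49²/(2.5 × 0.068) + 49 = 2401/0.17 + 49 ≈ 14172.5 mm ≈ 14.17 m.
Far limit Df = s·(H − f)/(H − s) = 820 × (14172.5 − 49) / (14172.5 − 820) = 820 × 14123.5 / 13352.5 ≈ 867.35 mm ≈ 0.867 m.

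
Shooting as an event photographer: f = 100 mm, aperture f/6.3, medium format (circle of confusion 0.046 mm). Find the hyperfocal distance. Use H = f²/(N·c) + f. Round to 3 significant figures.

Hyperfocal distance H = f²/(N·c) + f = 100²/(6.3 × 0.046) + 100 = 10000/0.2898 + 100 ≈ 34606.6 mm ≈ 34.6 m.

34.6 m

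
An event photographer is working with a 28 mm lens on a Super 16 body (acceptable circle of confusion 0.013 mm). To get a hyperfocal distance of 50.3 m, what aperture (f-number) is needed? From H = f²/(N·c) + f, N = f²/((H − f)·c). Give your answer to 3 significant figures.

f/1.20

Rearrange H = f²/(N·c) + f for N: N = f² / ((H − f)·c).
N = 28² / ((50300 − 28) × 0.013) = 784 / 653.5 ≈ 1.20.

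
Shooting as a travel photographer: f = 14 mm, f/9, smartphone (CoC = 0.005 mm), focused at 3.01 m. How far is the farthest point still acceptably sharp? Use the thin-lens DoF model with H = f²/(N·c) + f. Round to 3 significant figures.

Hyperfocal distance H = f²/(N·c) + f = 14²/(9 × 0.005) + 14 = 196/0.045 + 14 ≈ 4369.6 mm ≈ 4.370 m.
Far limit Df = s·(H − f)/(H − s) = 3010 × (4369.6 − 14) / (4369.6 − 3010) = 3010 × 4355.6 / 1359.6 ≈ 9643.0 mm ≈ 9.64 m.

9.64 m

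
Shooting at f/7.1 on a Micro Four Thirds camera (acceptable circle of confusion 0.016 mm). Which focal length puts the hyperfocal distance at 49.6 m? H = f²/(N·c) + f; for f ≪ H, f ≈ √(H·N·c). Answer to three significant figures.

From H = f²/(N·c) + f, with f ≪ H: f ≈ √(H·N·c) = √(49600 × 7.1 × 0.016) = √5634.6 ≈ 75.06 mm.
Exact: f² + N·c·f − N·c·H = 0 ⇒ f = (−N·c + √((N·c)² + 4·N·c·H))/2 = (−0.1136 + √22538)/2 ≈ 75.007 mm ≈ 75.0 mm.

75.0 mm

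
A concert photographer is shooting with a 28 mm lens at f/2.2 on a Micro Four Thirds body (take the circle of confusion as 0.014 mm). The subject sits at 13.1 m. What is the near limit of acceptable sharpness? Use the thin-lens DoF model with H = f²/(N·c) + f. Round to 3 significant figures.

Hyperfocal distance H = f²/(N·c) + f = 28²/(2.2 × 0.014) + 28 = 784/0.0308 + 28 ≈ 25482.5 mm ≈ 25.48 m.
Near limit Dn = s·(H − f)/(H + s − 2f) = 13100 × (25482.5 − 28) / (25482.5 + 13100 − 2 × 28) = 13100 × 25454.5 / 38526.5 ≈ 8655.2 mm ≈ 8.66 m.

8.66 m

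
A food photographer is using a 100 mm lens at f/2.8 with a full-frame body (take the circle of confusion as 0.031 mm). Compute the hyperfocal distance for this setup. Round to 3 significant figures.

115 m

Hyperfocal distance H = f²/(N·c) + f = 100²/(2.8 × 0.031) + 100 = 10000/0.0868 + 100 ≈ 115307.4 mm ≈ 115 m.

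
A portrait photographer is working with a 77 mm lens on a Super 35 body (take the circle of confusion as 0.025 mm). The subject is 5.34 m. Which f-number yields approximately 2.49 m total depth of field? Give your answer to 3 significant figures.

Write h = H − f = f²/(N·c). The thin-lens limits are Dn = s·h/(h + (s−f)) and Df = s·h/(h − (s−f)), so DoF = Df − Dn = 2·s·(s−f)·h / (h² − (s−f)²).
That is a quadratic in h: DoF·h² − 2·s·(s−f)·h − DoF·(s−f)² = 0 ⇒ h = (s−f)·(s + √(s² + DoF²)) / DoF = 5263 × (5340 + √(5340² + 2490²)) / 2490 = 5263 × (5340 + 5892.00) / 2490 ≈ 23741 mm.
Then N = f²/(c·h) = 77² / (0.025 × 23741) = 5929 / 593.51 ≈ 9.99.

f/9.99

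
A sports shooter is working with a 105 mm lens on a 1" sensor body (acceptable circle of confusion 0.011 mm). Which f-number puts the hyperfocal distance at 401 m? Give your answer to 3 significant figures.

f/2.50

Rearrange H = f²/(N·c) + f for N: N = f² / ((H − f)·c).
N = 105² / ((401000 − 105) × 0.011) = 11025 / 4410 ≈ 2.50.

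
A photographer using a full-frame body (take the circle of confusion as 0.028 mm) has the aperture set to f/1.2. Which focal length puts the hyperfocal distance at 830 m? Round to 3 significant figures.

From H = f²/(N·c) + f, with f ≪ H: f ≈ √(H·N·c) = √(830000 × 1.2 × 0.028) = √27888 ≈ 167.0 mm.
The +f correction barely moves this — solving exactly, f² + N·c·f − N·c·H = 0 ⇒ f = (−N·c + √((N·c)² + 4·N·c·H))/2 = (−0.0336 + √111552)/2 ≈ 166.98 mm, so f ≈ 167 mm.

167 mm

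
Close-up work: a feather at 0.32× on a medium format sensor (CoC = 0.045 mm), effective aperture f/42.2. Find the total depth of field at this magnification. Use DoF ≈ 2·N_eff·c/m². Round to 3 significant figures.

At magnification m, DoF ≈ 2·N_eff·c/m² = 2 × 42.2 × 0.045 / 0.32² = 3.798 / 0.1024 ≈ 37.1 mm.

37.1 mm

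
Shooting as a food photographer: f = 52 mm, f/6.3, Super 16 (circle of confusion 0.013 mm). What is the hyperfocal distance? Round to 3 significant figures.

Hyperfocal distance H = f²/(N·c) + f = 52²/(6.3 × 0.013) + 52 = 2704/0.0819 + 52 ≈ 33067.9 mm ≈ 33.1 m.

33.1 m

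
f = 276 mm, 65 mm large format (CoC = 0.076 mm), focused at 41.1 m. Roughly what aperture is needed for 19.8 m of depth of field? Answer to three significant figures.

Write h = H − f = f²/(N·c). The thin-lens limits are Dn = s·h/(h + (s−f)) and Df = s·h/(h − (s−f)), so DoF = Df − Dn = 2·s·(s−f)·h / (h² − (s−f)²).
That is a quadratic in h: DoF·h² − 2·s·(s−f)·h − DoF·(s−f)² = 0 ⇒ h = (s−f)·(s + √(s² + DoF²)) / DoF = 40824 × (41100 + √(41100² + 19800²)) / 19800 = 40824 × (41100 + 45620.7) / 19800 ≈ 178802 mm.
Then N = f²/(c·h) = 276² / (0.076 × 178802) = 76176 / 13589 ≈ 5.61.

f/5.61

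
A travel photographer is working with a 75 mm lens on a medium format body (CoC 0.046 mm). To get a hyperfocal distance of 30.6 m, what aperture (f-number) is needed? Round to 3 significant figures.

Rearrange H = f²/(N·c) + f for N: N = f² / ((H − f)·c).
N = 75² / ((30600 − 75) × 0.046) = 5625 / 1404 ≈ 4.01.

f/4.01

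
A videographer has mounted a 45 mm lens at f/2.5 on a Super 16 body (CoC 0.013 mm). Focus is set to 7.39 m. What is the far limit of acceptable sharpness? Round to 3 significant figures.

Hyperfocal distance H = f²/(N·c) + f = 45²/(2.5 × 0.013) + 45 = 2025/0.0325 + 45 ≈ 62352.7 mm ≈ 62.35 m.
Far limit Df = s·(H − f)/(H − s) = 7390 × (62352.7 − 45) / (62352.7 − 7390) = 7390 × 62307.7 / 54962.7 ≈ 8377.6 mm ≈ 8.38 m.

8.38 m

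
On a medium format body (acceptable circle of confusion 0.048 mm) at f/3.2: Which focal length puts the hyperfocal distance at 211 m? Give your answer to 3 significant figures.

180 mm

From H = f²/(N·c) + f, with f ≪ H: f ≈ √(H·N·c) = √(211000 × 3.2 × 0.048) = √32410 ≈ 180.0 mm.
The +f correction barely moves this — solving exactly, f² + N·c·f − N·c·H = 0 ⇒ f = (−N·c + √((N·c)² + 4·N·c·H))/2 = (−0.1536 + √129638)/2 ≈ 179.95 mm, so f ≈ 180 mm.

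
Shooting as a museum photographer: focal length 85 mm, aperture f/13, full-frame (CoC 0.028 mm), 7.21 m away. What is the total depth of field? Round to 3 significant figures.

5.94 m

Hyperfocal distance H = f²/(N·c) + f = 85²/(13 × 0.028) + 85 = 7225/0.364 + 85 ≈ 19933.9 mm ≈ 19.93 m.
Near limit Dn = s·(H − f)/(H + s − 2f) = 7210 × (19933.9 − 85) / (19933.9 + 7210 − 2 × 85) = 7210 × 19848.9 / 26973.9 ≈ 5305.5 mm.
Far limit Df = s·(H − f)/(H − s) = 7210 × (19933.9 − 85) / (19933.9 − 7210) = 7210 × 19848.9 / 12723.9 ≈ 11247.4 mm.
Depth of field = Df − Dn = 11247.4 − 5305.5 ≈ 5941.9 mm ≈ 5.94 m.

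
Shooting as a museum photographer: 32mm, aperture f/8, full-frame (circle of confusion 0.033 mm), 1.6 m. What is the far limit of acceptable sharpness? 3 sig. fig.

2.69 m

Hyperfocal distance H = f²/(N·c) + f = 32²/(8 × 0.033) + 32 = 1024/0.264 + 32 ≈ 3910.8 mm ≈ 3.911 m.
Far limit Df = s·(H − f)/(H − s) = 1600 × (3910.8 − 32) / (3910.8 − 1600) = 1600 × 3878.8 / 2310.8 ≈ 2685.7 mm ≈ 2.69 m.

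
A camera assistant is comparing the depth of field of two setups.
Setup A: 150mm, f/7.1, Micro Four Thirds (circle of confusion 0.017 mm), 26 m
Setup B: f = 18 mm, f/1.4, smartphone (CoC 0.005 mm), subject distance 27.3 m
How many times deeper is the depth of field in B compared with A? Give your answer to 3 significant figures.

Setup A: H = 150²/(7.1×0.017) + 150 ≈ 186562.6 mm; DoF = Df − Dn = 30185.9 − 22833.6 ≈ 7352.3 mm.
Setup B: H = 18²/(1.4×0.005) + 18 ≈ 46303.7 mm; DoF = Df − Dn = 66492 − 17176 ≈ 49316 mm.
Ratio = 49316 / 7352.3 ≈ 6.71.

6.71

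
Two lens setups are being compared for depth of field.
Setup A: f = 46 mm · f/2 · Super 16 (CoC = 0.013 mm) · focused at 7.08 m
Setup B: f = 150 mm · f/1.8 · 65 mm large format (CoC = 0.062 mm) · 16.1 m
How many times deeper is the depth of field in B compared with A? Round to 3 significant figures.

Setup A: H = 46²/(2×0.013) + 46 ≈ 81430.6 mm; DoF = Df − Dn = 7749.8 − 6516.8 ≈ 1233.0 mm.
Setup B: H = 150²/(1.8×0.062) + 150 ≈ 201762.9 mm; DoF = Df − Dn = 17483.1 − 14919.7 ≈ 2563.4 mm.
Ratio = 2563.4 / 1233.0 ≈ 2.08.

2.08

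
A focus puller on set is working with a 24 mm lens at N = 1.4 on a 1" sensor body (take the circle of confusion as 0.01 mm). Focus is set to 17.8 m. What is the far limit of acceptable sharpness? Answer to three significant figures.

31.3 m

Hyperfocal distance H = f²/(N·c) + f = 24²/(1.4 × 0.01) + 24 = 576/0.014 + 24 ≈ 41166.9 mm ≈ 41.17 m.
Far limit Df = s·(H − f)/(H − s) = 17800 × (41166.9 − 24) / (41166.9 − 17800) = 17800 × 41142.9 / 23366.9 ≈ 31341 mm ≈ 31.3 m.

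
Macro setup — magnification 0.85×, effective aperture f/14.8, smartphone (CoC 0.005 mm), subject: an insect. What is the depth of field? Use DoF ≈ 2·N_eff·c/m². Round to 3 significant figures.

0.205 mm

At magnification m, DoF ≈ 2·N_eff·c/m² = 2 × 14.8 × 0.005 / 0.85² = 0.148 / 0.7225 ≈ 0.205 mm.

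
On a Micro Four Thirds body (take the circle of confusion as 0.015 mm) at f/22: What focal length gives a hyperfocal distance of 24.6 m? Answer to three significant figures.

89.9 mm

From H = f²/(N·c) + f, with f ≪ H: f ≈ √(H·N·c) = √(24600 × 22 × 0.015) = √8118.0 ≈ 90.10 mm.
Exact: f² + N·c·f − N·c·H = 0 ⇒ f = (−N·c + √((N·c)² + 4·N·c·H))/2 = (−0.33 + √32472)/2 ≈ 89.935 mm ≈ 89.9 mm.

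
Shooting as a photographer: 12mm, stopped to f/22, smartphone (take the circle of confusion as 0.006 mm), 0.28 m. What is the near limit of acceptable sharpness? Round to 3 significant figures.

Hyperfocal distance H = f²/(N·c) + f = 12²/(22 × 0.006) + 12 = 144/0.132 + 12 ≈ 1102.9 mm ≈ 1.103 m.
Near limit Dn = s·(H − f)/(H + s − 2f) = 280 × (1102.9 − 12) / (1102.9 + 280 − 2 × 12) = 280 × 1090.9 / 1358.9 ≈ 224.78 mm.

225 mm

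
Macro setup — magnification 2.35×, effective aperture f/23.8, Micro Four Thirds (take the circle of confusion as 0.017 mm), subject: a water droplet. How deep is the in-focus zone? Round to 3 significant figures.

At magnification m, DoF ≈ 2·N_eff·c/m² = 2 × 23.8 × 0.017 / 2.35² = 0.8092 / 5.523 ≈ 0.147 mm.

0.147 mm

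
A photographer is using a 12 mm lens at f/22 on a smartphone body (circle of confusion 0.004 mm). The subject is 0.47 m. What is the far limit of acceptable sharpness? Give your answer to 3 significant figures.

0.653 m

Hyperfocal distance H = f²/(N·c) + f = 12²/(22 × 0.004) + 12 = 144/0.088 + 12 ≈ 1648.4 mm ≈ 1.648 m.
Far limit Df = s·(H − f)/(H − s) = 470 × (1648.4 − 12) / (1648.4 − 470) = 470 × 1636.4 / 1178.4 ≈ 652.68 mm ≈ 0.653 m.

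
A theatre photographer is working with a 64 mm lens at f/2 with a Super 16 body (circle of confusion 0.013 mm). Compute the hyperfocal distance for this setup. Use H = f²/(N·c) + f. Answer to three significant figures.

158 m

Hyperfocal distance H = f²/(N·c) + f = 64²/(2 × 0.013) + 64 = 4096/0.026 + 64 ≈ 157602.5 mm ≈ 158 m.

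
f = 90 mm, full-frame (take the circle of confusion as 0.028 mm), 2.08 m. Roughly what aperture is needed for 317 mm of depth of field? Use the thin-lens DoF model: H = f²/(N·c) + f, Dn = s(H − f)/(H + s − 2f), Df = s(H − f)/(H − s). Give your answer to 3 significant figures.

f/11

Write h = H − f = f²/(N·c). The thin-lens limits are Dn = s·h/(h + (s−f)) and Df = s·h/(h − (s−f)), so DoF = Df − Dn = 2·s·(s−f)·h / (h² − (s−f)²).
That is a quadratic in h: DoF·h² − 2·s·(s−f)·h − DoF·(s−f)² = 0 ⇒ h = (s−f)·(s + √(s² + DoF²)) / DoF = 1990 × (2080 + √(2080² + 317²)) / 317 = 1990 × (2080 + 2104.02) / 317 ≈ 26266 mm.
Then N = f²/(c·h) = 90² / (0.028 × 26266) = 8100 / 735.44 ≈ 11.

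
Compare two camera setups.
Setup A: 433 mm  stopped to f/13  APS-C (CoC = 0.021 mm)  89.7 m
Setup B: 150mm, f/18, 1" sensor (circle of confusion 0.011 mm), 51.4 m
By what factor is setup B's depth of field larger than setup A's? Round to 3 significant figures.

2.45

Setup A: H = 433²/(13×0.021) + 433 ≈ 687205.9 mm; DoF = Df − Dn = 103101 − 79382 ≈ 23719 mm.
Setup B: H = 150²/(18×0.011) + 150 ≈ 113786.4 mm; DoF = Df − Dn = 93625 − 35424 ≈ 58201 mm.
Ratio = 58201 / 23719 ≈ 2.45.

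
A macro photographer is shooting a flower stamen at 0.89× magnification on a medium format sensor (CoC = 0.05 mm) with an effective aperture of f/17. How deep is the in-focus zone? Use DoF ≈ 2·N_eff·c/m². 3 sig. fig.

2.15 mm

At magnification m, DoF ≈ 2·N_eff·c/m² = 2 × 17 × 0.05 / 0.89² = 1.7 / 0.7921 ≈ 2.15 mm.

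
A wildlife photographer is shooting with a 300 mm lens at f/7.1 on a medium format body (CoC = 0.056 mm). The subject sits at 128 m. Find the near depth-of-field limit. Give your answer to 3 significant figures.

Hyperfocal distance H = f²/(N·c) + f = 300²/(7.1 × 0.056) + 300 = 90000/0.3976 + 300 ≈ 226658.1 mm ≈ 226.7 m.
Near limit Dn = s·(H − f)/(H + s − 2f) = 128000 × (226658.1 − 300) / (226658.1 + 128000 − 2 × 300) = 128000 × 226358.1 / 354058.1 ≈ 81834 mm ≈ 81.8 m.

81.8 m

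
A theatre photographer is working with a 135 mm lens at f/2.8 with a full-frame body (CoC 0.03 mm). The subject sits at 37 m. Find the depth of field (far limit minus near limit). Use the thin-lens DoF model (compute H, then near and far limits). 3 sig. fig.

12.9 m

Hyperfocal distance H = f²/(N·c) + f = 135²/(2.8 × 0.03) + 135 = 18225/0.084 + 135 ≈ 217099.3 mm ≈ 217.1 m.
Near limit Dn = s·(H − f)/(H + s − 2f) = 37000 × (217099.3 − 135) / (217099.3 + 37000 − 2 × 135) = 37000 × 216964.3 / 253829.3 ≈ 31626 mm.
Far limit Df = s·(H − f)/(H − s) = 37000 × (217099.3 − 135) / (217099.3 − 37000) = 37000 × 216964.3 / 180099.3 ≈ 44574 mm.
Depth of field = Df − Dn = 44574 − 31626 ≈ 12948 mm ≈ 12.9 m.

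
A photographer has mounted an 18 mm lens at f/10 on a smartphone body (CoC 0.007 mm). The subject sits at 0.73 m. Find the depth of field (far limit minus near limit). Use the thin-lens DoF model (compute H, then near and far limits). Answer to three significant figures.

Hyperfocal distance H = f²/(N·c) + f = 18²/(10 × 0.007) + 18 = 324/0.07 + 18 ≈ 4646.6 mm ≈ 4.647 m.
Near limit Dn = s·(H − f)/(H + s − 2f) = 730 × (4646.6 − 18) / (4646.6 + 730 − 2 × 18) = 730 × 4628.6 / 5340.6 ≈ 632.68 mm.
Far limit Df = s·(H − f)/(H − s) = 730 × (4646.6 − 18) / (4646.6 − 730) = 730 × 4628.6 / 3916.6 ≈ 862.71 mm.
Depth of field = Df − Dn = 862.71 − 632.68 ≈ 230.03 mm.

230 mm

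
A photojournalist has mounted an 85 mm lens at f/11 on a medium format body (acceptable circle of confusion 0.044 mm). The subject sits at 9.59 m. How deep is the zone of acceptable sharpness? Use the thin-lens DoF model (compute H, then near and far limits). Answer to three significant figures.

20.5 m

Hyperfocal distance H = f²/(N·c) + f = 85²/(11 × 0.044) + 85 = 7225/0.484 + 85 ≈ 15012.7 mm ≈ 15.01 m.
Near limit Dn = s·(H − f)/(H + s − 2f) = 9590 × (15012.7 − 85) / (15012.7 + 9590 − 2 × 85) = 9590 × 14927.7 / 24432.7 ≈ 5859 mm.
Far limit Df = s·(H − f)/(H − s) = 9590 × (15012.7 − 85) / (15012.7 − 9590) = 9590 × 14927.7 / 5422.7 ≈ 26400 mm.
Depth of field = Df − Dn = 26400 − 5859 ≈ 20541 mm ≈ 20.5 m.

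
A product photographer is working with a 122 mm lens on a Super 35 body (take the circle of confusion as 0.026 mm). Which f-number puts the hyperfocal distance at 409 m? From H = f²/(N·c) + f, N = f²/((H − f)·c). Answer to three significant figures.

Rearrange H = f²/(N·c) + f for N: N = f² / ((H − f)·c).
N = 122² / ((409000 − 122) × 0.026) = 14884 / 10631 ≈ 1.40.

f/1.40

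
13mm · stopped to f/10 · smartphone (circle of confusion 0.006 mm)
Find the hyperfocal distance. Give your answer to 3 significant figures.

2.83 m

Hyperfocal distance H = f²/(N·c) + f = 13²/(10 × 0.006) + 13 = 169/0.06 + 13 ≈ 2829.7 mm ≈ 2.83 m.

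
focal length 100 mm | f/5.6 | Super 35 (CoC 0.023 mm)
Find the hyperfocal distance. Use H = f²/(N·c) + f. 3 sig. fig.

77.7 m

Hyperfocal distance H = f²/(N·c) + f = 100²/(5.6 × 0.023) + 100 = 10000/0.1288 + 100 ≈ 77739.8 mm ≈ 77.7 m.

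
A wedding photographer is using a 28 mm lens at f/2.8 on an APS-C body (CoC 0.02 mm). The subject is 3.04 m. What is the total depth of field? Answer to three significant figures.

Hyperfocal distance H = f²/(N·c) + f = 28²/(2.8 × 0.02) + 28 = 784/0.056 + 28 ≈ 14028.0 mm ≈ 14.03 m.
Near limit Dn = s·(H − f)/(H + s − 2f) = 3040 × (14028.0 − 28) / (14028.0 + 3040 − 2 × 28) = 3040 × 14000.0 / 17012.0 ≈ 2501.8 mm.
Far limit Df = s·(H − f)/(H − s) = 3040 × (14028.0 − 28) / (14028.0 − 3040) = 3040 × 14000.0 / 10988.0 ≈ 3873.3 mm.
Depth of field = Df − Dn = 3873.3 − 2501.8 ≈ 1371.5 mm ≈ 1.37 m.

1.37 m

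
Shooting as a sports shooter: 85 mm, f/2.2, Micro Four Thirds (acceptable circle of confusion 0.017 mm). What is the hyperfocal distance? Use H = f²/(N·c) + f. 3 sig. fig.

Hyperfocal distance H = f²/(N·c) + f = 85²/(2.2 × 0.017) + 85 = 7225/0.0374 + 85 ≈ 193266.8 mm ≈ 193 m.

193 m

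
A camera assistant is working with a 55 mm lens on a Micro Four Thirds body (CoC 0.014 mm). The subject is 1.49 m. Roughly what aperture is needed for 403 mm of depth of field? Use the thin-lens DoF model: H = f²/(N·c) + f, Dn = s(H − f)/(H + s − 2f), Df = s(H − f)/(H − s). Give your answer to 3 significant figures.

Write h = H − f = f²/(N·c). The thin-lens limits are Dn = s·h/(h + (s−f)) and Df = s·h/(h − (s−f)), so DoF = Df − Dn = 2·s·(s−f)·h / (h² − (s−f)²).
That is a quadratic in h: DoF·h² − 2·s·(s−f)·h − DoF·(s−f)² = 0 ⇒ h = (s−f)·(s + √(s² + DoF²)) / DoF = 1435 × (1490 + √(1490² + 403²)) / 403 = 1435 × (1490 + 1543.54) / 403 ≈ 10802 mm.
Then N = f²/(c·h) = 55² / (0.014 × 10802) = 3025 / 151.23 ≈ 20.

f/20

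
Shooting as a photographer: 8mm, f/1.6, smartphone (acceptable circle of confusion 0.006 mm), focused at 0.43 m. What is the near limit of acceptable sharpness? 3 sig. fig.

Hyperfocal distance H = f²/(N·c) + f = 8²/(1.6 × 0.006) + 8 = 64/0.0096 + 8 ≈ 6674.7 mm ≈ 6.675 m.
Near limit Dn = s·(H − f)/(H + s − 2f) = 430 × (6674.7 − 8) / (6674.7 + 430 − 2 × 8) = 430 × 6666.7 / 7088.7 ≈ 404.40 mm.

404 mm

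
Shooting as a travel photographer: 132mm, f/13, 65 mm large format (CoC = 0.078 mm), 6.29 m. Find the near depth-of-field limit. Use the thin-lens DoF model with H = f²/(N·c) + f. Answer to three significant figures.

Hyperfocal distance H = f²/(N·c) + f = 132²/(13 × 0.078) + 132 = 17424/1.014 + 132 ≈ 17315.4 mm ≈ 17.32 m.
Near limit Dn = s·(H − f)/(H + s − 2f) = 6290 × (17315.4 − 132) / (17315.4 + 6290 − 2 × 132) = 6290 × 17183.4 / 23341.4 ≈ 4630.6 mm ≈ 4.63 m.

4.63 m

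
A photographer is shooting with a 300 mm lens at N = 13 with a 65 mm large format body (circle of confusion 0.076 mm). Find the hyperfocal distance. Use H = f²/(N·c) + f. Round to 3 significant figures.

91.4 m

Hyperfocal distance H = f²/(N·c) + f = 300²/(13 × 0.076) + 300 = 90000/0.988 + 300 ≈ 91393.1 mm ≈ 91.4 m.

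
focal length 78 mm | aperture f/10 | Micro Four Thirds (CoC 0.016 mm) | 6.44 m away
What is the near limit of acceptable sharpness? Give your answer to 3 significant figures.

5.52 m

Hyperfocal distance H = f²/(N·c) + f = 78²/(10 × 0.016) + 78 = 6084/0.16 + 78 ≈ 38103.0 mm ≈ 38.10 m.
Near limit Dn = s·(H − f)/(H + s − 2f) = 6440 × (38103.0 − 78) / (38103.0 + 6440 − 2 × 78) = 6440 × 38025.0 / 44387.0 ≈ 5517.0 mm ≈ 5.52 m.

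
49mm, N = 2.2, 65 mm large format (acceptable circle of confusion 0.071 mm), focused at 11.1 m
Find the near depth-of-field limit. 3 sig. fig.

6.46 m

Hyperfocal distance H = f²/(N·c) + f = 49²/(2.2 × 0.071) + 49 = 2401/0.1562 + 49 ≈ 15420.3 mm ≈ 15.42 m.
Near limit Dn = s·(H − f)/(H + s − 2f) = 11100 × (15420.3 − 49) / (15420.3 + 11100 − 2 × 49) = 11100 × 15371.3 / 26422.3 ≈ 6457.5 mm ≈ 6.46 m.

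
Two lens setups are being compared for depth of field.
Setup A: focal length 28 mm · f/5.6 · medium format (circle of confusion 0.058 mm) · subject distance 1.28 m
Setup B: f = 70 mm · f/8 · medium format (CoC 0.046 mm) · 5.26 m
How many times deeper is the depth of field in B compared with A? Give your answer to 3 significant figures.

2.66

Setup A: H = 28²/(5.6×0.058) + 28 ≈ 2441.8 mm; DoF = Df − Dn = 2659.4 − 842.8 ≈ 1816.6 mm.
Setup B: H = 70²/(8×0.046) + 70 ≈ 13385.2 mm; DoF = Df − Dn = 8619.8 − 3784.8 ≈ 4835.0 mm.
Ratio = 4835.0 / 1816.6 ≈ 2.66.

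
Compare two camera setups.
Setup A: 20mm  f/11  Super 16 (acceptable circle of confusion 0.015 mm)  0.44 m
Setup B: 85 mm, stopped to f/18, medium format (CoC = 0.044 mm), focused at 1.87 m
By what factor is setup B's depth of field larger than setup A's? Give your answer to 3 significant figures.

Setup A: H = 20²/(11×0.015) + 20 ≈ 2444.2 mm; DoF = Df − Dn = 532.20 − 375.03 ≈ 157.17 mm.
Setup B: H = 85²/(18×0.044) + 85 ≈ 9207.5 mm; DoF = Df − Dn = 2324.92 − 1563.98 ≈ 760.94 mm.
Ratio = 760.94 / 157.17 ≈ 4.84.

4.84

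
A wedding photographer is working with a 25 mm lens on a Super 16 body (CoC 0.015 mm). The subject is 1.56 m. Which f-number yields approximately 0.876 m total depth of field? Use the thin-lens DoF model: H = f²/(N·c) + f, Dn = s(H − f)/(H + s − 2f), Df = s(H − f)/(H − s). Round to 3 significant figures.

f/7.10

Write h = H − f = f²/(N·c). The thin-lens limits are Dn = s·h/(h + (s−f)) and Df = s·h/(h − (s−f)), so DoF = Df − Dn = 2·s·(s−f)·h / (h² − (s−f)²).
That is a quadratic in h: DoF·h² − 2·s·(s−f)·h − DoF·(s−f)² = 0 ⇒ h = (s−f)·(s + √(s² + DoF²)) / DoF = 1535 × (1560 + √(1560² + 876²)) / 876 = 1535 × (1560 + 1789.13) / 876 ≈ 5868.6 mm.
Then N = f²/(c·h) = 25² / (0.015 × 5868.6) = 625 / 88.029 ≈ 7.10.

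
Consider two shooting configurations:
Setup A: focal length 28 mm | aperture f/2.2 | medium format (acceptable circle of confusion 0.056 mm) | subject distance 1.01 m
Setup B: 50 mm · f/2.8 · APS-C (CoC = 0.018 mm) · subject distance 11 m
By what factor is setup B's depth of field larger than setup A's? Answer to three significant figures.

Setup A: H = 28²/(2.2×0.056) + 28 ≈ 6391.6 mm; DoF = Df − Dn = 1194.30 − 874.98 ≈ 319.32 mm.
Setup B: H = 50²/(2.8×0.018) + 50 ≈ 49653.2 mm; DoF = Df − Dn = 14116.2 − 9010.8 ≈ 5105.4 mm.
Ratio = 5105.4 / 319.32 ≈ 16.0.

16.0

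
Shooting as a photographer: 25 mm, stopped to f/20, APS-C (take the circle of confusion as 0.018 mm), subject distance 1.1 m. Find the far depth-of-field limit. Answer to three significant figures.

Hyperfocal distance H = f²/(N·c) + f = 25²/(20 × 0.018) + 25 = 625/0.36 + 25 ≈ 1761.1 mm ≈ 1.761 m.
Far limit Df = s·(H − f)/(H − s) = 1100 × (1761.1 − 25) / (1761.1 − 1100) = 1100 × 1736.1 / 661.1 ≈ 2888.7 mm ≈ 2.89 m.

2.89 m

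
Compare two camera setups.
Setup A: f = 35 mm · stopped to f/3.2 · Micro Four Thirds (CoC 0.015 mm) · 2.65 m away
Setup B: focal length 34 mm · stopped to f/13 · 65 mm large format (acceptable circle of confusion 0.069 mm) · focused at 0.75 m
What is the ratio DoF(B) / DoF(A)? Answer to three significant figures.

2.20

Setup A: H = 35²/(3.2×0.015) + 35 ≈ 25555.8 mm; DoF = Df − Dn = 2952.53 − 2403.70 ≈ 548.83 mm.
Setup B: H = 34²/(13×0.069) + 34 ≈ 1322.7 mm; DoF = Df − Dn = 1687.6 − 482.1 ≈ 1205.5 mm.
Ratio = 1205.5 / 548.83 ≈ 2.20.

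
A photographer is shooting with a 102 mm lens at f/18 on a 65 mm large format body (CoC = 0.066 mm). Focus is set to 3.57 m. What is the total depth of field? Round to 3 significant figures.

Hyperfocal distance H = f²/(N·c) + f = 102²/(18 × 0.066) + 102 = 10404/1.188 + 102 ≈ 8859.6 mm ≈ 8.860 m.
Near limit Dn = s·(H − f)/(H + s − 2f) = 3570 × (8859.6 − 102) / (8859.6 + 3570 − 2 × 102) = 3570 × 8757.6 / 12225.6 ≈ 2557.3 mm.
Far limit Df = s·(H − f)/(H − s) = 3570 × (8859.6 − 102) / (8859.6 − 3570) = 3570 × 8757.6 / 5289.6 ≈ 5910.6 mm.
Depth of field = Df − Dn = 5910.6 − 2557.3 ≈ 3353.3 mm ≈ 3.35 m.

3.35 m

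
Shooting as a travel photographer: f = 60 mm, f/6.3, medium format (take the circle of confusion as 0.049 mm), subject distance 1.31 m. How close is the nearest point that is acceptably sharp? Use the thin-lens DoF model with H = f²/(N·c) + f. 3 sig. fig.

1.18 m

Hyperfocal distance H = f²/(N·c) + f = 60²/(6.3 × 0.049) + 60 = 3600/0.3087 + 60 ≈ 11721.8 mm ≈ 11.72 m.
Near limit Dn = s·(H − f)/(H + s − 2f) = 1310 × (11721.8 − 60) / (11721.8 + 1310 − 2 × 60) = 1310 × 11661.8 / 12911.8 ≈ 1183.2 mm ≈ 1.18 m.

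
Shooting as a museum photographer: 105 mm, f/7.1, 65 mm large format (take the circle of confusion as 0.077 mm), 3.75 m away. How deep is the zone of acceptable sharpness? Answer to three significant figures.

Hyperfocal distance H = f²/(N·c) + f = 105²/(7.1 × 0.077) + 105 = 11025/0.5467 + 105 ≈ 20271.5 mm ≈ 20.27 m.
Near limit Dn = s·(H − f)/(H + s − 2f) = 3750 × (20271.5 − 105) / (20271.5 + 3750 − 2 × 105) = 3750 × 20166.5 / 23811.5 ≈ 3176.0 mm.
Far limit Df = s·(H − f)/(H − s) = 3750 × (20271.5 − 105) / (20271.5 − 3750) = 3750 × 20166.5 / 16521.5 ≈ 4577.3 mm.
Depth of field = Df − Dn = 4577.3 − 3176.0 ≈ 1401.3 mm ≈ 1.40 m.

1.40 m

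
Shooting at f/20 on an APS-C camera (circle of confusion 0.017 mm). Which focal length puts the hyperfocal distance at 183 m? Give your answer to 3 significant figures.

From H = f²/(N·c) + f, with f ≪ H: f ≈ √(H·N·c) = √(183000 × 20 × 0.017) = √62220 ≈ 249.4 mm.
The +f correction barely moves this — solving exactly, f² + N·c·f − N·c·H = 0 ⇒ f = (−N·c + √((N·c)² + 4·N·c·H))/2 = (−0.34 + √248880)/2 ≈ 249.27 mm, so f ≈ 249 mm.

249 mm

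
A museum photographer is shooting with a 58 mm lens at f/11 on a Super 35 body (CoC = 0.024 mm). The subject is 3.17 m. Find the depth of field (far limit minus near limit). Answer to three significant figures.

Hyperfocal distance H = f²/(N·c) + f = 58²/(11 × 0.024) + 58 = 3364/0.264 + 58 ≈ 12800.4 mm ≈ 12.80 m.
Near limit Dn = s·(H − f)/(H + s − 2f) = 3170 × (12800.4 − 58) / (12800.4 + 3170 − 2 × 58) = 3170 × 12742.4 / 15854.4 ≈ 2547.8 mm.
Far limit Df = s·(H − f)/(H − s) = 3170 × (12800.4 − 58) / (12800.4 − 3170) = 3170 × 12742.4 / 9630.4 ≈ 4194.4 mm.
Depth of field = Df − Dn = 4194.4 − 2547.8 ≈ 1646.6 mm ≈ 1.65 m.

1.65 m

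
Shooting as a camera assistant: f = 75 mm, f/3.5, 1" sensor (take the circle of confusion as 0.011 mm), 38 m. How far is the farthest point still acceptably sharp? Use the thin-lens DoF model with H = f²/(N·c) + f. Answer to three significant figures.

Hyperfocal distance H = f²/(N·c) + f = 75²/(3.5 × 0.011) + 75 = 5625/0.0385 + 75 ≈ 146178.9 mm ≈ 146.2 m.
Far limit Df = s·(H − f)/(H − s) = 38000 × (146178.9 − 75) / (146178.9 − 38000) = 38000 × 146103.9 / 108178.9 ≈ 51322 mm ≈ 51.3 m.

51.3 m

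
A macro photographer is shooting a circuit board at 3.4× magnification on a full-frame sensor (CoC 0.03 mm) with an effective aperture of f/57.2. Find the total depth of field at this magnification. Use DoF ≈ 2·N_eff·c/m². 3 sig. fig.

At magnification m, DoF ≈ 2·N_eff·c/m² = 2 × 57.2 × 0.03 / 3.4² = 3.432 / 11.56 ≈ 0.297 mm.

0.297 mm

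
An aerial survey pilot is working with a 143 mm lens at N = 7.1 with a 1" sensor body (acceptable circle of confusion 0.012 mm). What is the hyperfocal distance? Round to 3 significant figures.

240 m

Hyperfocal distance H = f²/(N·c) + f = 143²/(7.1 × 0.012) + 143 = 20449/0.0852 + 143 ≈ 240154.7 mm ≈ 240 m.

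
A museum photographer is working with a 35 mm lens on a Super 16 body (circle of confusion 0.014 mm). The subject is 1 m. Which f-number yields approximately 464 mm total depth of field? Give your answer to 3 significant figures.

Write h = H − f = f²/(N·c). The thin-lens limits are Dn = s·h/(h + (s−f)) and Df = s·h/(h − (s−f)), so DoF = Df − Dn = 2·s·(s−f)·h / (h² − (s−f)²).
That is a quadratic in h: DoF·h² − 2·s·(s−f)·h − DoF·(s−f)² = 0 ⇒ h = (s−f)·(s + √(s² + DoF²)) / DoF = 965 × (1000 + √(1000² + 464²)) / 464 = 965 × (1000 + 1102.40) / 464 ≈ 4372.5 mm.
Then N = f²/(c·h) = 35² / (0.014 × 4372.5) = 1225 / 61.214 ≈ 20.

f/20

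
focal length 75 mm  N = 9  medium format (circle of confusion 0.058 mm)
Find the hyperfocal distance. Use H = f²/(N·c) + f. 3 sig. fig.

Hyperfocal distance H = f²/(N·c) + f = 75²/(9 × 0.058) + 75 = 5625/0.522 + 75 ≈ 10850.9 mm ≈ 10.9 m.

10.9 m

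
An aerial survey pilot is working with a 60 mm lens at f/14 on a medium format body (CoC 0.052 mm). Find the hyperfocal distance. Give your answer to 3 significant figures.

5.01 m

Hyperfocal distance H = f²/(N·c) + f = 60²/(14 × 0.052) + 60 = 3600/0.728 + 60 ≈ 5005.1 mm ≈ 5.01 m.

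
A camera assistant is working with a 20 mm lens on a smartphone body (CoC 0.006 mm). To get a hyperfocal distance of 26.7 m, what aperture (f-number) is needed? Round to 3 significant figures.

f/2.50

Rearrange H = f²/(N·c) + f for N: N = f² / ((H − f)·c).
N = 20² / ((26700 − 20) × 0.006) = 400 / 160.1 ≈ 2.50.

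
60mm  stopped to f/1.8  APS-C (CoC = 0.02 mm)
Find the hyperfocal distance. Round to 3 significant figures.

Hyperfocal distance H = f²/(N·c) + f = 60²/(1.8 × 0.02) + 60 = 3600/0.036 + 60 ≈ 100060.0 mm ≈ 100 m.

100 m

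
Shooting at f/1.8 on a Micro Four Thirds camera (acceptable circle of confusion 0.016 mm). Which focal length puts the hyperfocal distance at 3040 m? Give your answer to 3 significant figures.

296 mm

From H = f²/(N·c) + f, with f ≪ H: f ≈ √(H·N·c) = √(3040000 × 1.8 × 0.016) = √87552 ≈ 295.9 mm.
The +f correction barely moves this — solving exactly, f² + N·c·f − N·c·H = 0 ⇒ f = (−N·c + √((N·c)² + 4·N·c·H))/2 = (−0.0288 + √350208)/2 ≈ 295.88 mm, so f ≈ 296 mm.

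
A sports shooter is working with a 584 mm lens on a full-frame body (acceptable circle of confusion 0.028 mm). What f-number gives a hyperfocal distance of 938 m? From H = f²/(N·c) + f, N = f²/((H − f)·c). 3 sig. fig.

f/13

Rearrange H = f²/(N·c) + f for N: N = f² / ((H − f)·c).
N = 584² / ((938000 − 584) × 0.028) = 341056 / 26248 ≈ 13.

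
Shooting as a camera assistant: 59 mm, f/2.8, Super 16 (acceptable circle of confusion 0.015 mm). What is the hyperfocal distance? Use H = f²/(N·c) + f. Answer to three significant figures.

Hyperfocal distance H = f²/(N·c) + f = 59²/(2.8 × 0.015) + 59 = 3481/0.042 + 59 ≈ 82940.0 mm ≈ 82.9 m.

82.9 m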